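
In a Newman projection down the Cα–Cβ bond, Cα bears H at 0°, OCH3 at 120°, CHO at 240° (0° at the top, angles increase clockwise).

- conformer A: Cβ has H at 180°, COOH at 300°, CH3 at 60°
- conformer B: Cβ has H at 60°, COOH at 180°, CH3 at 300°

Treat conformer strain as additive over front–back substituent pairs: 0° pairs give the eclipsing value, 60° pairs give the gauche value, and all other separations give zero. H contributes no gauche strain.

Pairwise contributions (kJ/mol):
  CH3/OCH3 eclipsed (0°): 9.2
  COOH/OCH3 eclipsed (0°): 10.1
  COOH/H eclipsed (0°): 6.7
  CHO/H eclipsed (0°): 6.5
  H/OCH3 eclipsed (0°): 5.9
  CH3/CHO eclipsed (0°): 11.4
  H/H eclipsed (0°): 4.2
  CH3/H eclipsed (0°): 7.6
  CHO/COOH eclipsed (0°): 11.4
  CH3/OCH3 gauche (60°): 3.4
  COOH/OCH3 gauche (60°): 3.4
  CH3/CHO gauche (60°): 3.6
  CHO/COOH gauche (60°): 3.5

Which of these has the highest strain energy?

A (staggered): OCH3(120°)/CH3(60°) gauche 3.4; CHO(240°)/COOH(300°) gauche 3.5 → 6.9 kJ/mol.
B (staggered): OCH3(120°)/COOH(180°) gauche 3.4; CHO(240°)/COOH(180°) gauche 3.5; CHO(240°)/CH3(300°) gauche 3.6 → 10.5 kJ/mol.
B has the highest total (10.5 kJ/mol).

B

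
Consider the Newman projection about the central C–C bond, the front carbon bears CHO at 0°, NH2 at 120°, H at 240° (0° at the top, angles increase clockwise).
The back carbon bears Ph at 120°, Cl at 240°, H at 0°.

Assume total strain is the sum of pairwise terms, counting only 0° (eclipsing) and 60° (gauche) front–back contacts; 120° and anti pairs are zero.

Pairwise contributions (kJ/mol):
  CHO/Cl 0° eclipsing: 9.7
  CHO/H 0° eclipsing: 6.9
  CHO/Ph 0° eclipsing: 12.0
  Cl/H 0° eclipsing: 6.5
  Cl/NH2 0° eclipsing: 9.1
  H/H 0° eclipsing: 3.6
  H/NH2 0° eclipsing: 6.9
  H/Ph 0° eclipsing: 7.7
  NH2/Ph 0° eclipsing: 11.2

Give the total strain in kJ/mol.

This conformer (eclipsed): CHO–H eclipsed, NH2–Ph eclipsed, H–Cl eclipsed; 6.9 + 11.2 + 6.5 = 24.6 kJ/mol.

24.6 kJ/mol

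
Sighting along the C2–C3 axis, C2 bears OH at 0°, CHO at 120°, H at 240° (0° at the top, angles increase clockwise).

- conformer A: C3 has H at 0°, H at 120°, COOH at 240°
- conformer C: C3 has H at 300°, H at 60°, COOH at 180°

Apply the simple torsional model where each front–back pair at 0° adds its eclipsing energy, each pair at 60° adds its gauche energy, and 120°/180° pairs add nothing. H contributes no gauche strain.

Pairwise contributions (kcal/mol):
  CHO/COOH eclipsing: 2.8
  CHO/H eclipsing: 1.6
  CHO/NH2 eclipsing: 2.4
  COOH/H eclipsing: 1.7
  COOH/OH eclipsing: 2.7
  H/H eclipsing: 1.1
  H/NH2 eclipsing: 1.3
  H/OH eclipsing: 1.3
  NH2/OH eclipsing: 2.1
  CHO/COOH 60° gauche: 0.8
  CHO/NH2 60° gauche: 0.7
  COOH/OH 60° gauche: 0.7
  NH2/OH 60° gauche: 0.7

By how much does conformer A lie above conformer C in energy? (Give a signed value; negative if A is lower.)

+3.8 kcal/mol

A (eclipsed): OH–H eclipsed, CHO–H eclipsed, H–COOH eclipsed; 1.3 + 1.6 + 1.7 = 4.6 kcal/mol.
C (staggered): CHO–COOH gauche; 0.8 = 0.8 kcal/mol.
E(A) − E(C) = 4.6 − 0.8 = +3.8 kcal/mol.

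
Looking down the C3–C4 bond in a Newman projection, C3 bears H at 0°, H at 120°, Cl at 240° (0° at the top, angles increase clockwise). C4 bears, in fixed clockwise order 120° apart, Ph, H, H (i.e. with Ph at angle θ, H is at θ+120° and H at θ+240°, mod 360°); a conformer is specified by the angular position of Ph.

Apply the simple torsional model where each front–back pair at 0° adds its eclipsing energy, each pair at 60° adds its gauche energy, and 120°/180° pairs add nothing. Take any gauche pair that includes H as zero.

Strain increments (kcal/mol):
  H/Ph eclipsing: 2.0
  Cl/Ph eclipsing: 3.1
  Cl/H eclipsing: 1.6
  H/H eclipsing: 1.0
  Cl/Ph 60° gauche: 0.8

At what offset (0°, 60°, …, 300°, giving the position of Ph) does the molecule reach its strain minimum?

Ph at 0° (eclipsed): H(0°)/Ph(0°) eclipsed 2.0; H(120°)/H(120°) eclipsed 1.0; Cl(240°)/H(240°) eclipsed 1.6 → 4.6 kcal/mol.
Ph at 60° (staggered): no non-H gauche contacts → 0.0 kcal/mol.
Ph at 120° (eclipsed): H(0°)/H(0°) eclipsed 1.0; H(120°)/Ph(120°) eclipsed 2.0; Cl(240°)/H(240°) eclipsed 1.6 → 4.6 kcal/mol.
Ph at 180° (staggered): Cl(240°)/Ph(180°) gauche 0.8 → 0.8 kcal/mol.
Ph at 240° (eclipsed): H(0°)/H(0°) eclipsed 1.0; H(120°)/H(120°) eclipsed 1.0; Cl(240°)/Ph(240°) eclipsed 3.1 → 5.1 kcal/mol.
Ph at 300° (staggered): Cl(240°)/Ph(300°) gauche 0.8 → 0.8 kcal/mol.
The minimum (0.0 kcal/mol) occurs with Ph at 60°.

60°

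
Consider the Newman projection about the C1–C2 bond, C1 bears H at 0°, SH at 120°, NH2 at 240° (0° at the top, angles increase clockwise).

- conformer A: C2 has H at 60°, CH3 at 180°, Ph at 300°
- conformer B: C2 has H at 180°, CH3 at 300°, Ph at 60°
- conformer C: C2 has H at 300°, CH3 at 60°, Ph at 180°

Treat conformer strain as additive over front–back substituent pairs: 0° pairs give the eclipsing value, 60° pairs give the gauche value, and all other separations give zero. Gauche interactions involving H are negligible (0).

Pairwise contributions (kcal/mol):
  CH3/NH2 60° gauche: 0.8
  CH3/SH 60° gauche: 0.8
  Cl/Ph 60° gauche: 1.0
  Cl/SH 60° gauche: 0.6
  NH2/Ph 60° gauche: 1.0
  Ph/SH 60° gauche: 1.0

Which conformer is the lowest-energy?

B

A (staggered): SH(120°)/CH3(180°) gauche 0.8; NH2(240°)/CH3(180°) gauche 0.8; NH2(240°)/Ph(300°) gauche 1.0 → 2.6 kcal/mol.
B (staggered): SH(120°)/Ph(60°) gauche 1.0; NH2(240°)/CH3(300°) gauche 0.8 → 1.8 kcal/mol.
C (staggered): SH(120°)/CH3(60°) gauche 0.8; SH(120°)/Ph(180°) gauche 1.0; NH2(240°)/Ph(180°) gauche 1.0 → 2.8 kcal/mol.
B has the lowest total (1.8 kcal/mol).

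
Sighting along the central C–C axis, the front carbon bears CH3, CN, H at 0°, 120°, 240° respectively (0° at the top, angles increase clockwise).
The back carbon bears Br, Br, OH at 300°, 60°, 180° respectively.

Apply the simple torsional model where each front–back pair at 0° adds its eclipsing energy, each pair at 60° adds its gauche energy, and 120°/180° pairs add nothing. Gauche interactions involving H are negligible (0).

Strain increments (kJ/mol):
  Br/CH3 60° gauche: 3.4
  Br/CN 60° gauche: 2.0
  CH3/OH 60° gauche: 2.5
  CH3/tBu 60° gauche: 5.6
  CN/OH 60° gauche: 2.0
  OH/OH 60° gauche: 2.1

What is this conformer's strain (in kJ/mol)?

This conformer (staggered): CH3(0°)/Br(300°) gauche 3.4; CH3(0°)/Br(60°) gauche 3.4; CN(120°)/Br(60°) gauche 2.0; CN(120°)/OH(180°) gauche 2.0 → 10.8 kJ/mol.

10.8 kJ/mol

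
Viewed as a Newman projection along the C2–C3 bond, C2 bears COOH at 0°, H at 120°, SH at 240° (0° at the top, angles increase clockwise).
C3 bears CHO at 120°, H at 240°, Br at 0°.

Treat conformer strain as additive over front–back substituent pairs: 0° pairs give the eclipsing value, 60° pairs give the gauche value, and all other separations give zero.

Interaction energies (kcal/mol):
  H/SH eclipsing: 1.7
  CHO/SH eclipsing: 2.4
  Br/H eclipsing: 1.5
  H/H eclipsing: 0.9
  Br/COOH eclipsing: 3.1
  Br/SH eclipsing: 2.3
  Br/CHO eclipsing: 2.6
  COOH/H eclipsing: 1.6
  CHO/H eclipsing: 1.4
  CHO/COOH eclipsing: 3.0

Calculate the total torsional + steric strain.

This conformer (eclipsed): COOH–Br eclipsed, H–CHO eclipsed, SH–H eclipsed; 3.1 + 1.4 + 1.7 = 6.2 kcal/mol.

6.2 kcal/mol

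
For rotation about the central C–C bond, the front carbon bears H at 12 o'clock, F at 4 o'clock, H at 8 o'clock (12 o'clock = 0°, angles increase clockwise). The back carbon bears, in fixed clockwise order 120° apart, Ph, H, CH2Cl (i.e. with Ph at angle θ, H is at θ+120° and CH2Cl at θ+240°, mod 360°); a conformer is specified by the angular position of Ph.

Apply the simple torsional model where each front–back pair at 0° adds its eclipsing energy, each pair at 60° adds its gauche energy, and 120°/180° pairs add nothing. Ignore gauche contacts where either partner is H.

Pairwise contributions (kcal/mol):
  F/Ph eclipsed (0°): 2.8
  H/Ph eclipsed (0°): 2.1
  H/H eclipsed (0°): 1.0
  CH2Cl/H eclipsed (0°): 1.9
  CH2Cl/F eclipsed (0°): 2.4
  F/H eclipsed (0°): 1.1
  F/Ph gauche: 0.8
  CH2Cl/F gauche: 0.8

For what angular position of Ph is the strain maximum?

Ph at 0° (eclipsed): H(0°)/Ph(0°) eclipsed 2.1; F(120°)/H(120°) eclipsed 1.1; H(240°)/CH2Cl(240°) eclipsed 1.9 → 5.1 kcal/mol.
Ph at 60° (staggered): F(120°)/Ph(60°) gauche 0.8 → 0.8 kcal/mol.
Ph at 120° (eclipsed): H(0°)/CH2Cl(0°) eclipsed 1.9; F(120°)/Ph(120°) eclipsed 2.8; H(240°)/H(240°) eclipsed 1.0 → 5.7 kcal/mol.
Ph at 180° (staggered): F(120°)/Ph(180°) gauche 0.8; F(120°)/CH2Cl(60°) gauche 0.8 → 1.6 kcal/mol.
Ph at 240° (eclipsed): H(0°)/H(0°) eclipsed 1.0; F(120°)/CH2Cl(120°) eclipsed 2.4; H(240°)/Ph(240°) eclipsed 2.1 → 5.5 kcal/mol.
Ph at 300° (staggered): F(120°)/CH2Cl(180°) gauche 0.8 → 0.8 kcal/mol.
The maximum (5.7 kcal/mol) occurs with Ph at 120°.

120°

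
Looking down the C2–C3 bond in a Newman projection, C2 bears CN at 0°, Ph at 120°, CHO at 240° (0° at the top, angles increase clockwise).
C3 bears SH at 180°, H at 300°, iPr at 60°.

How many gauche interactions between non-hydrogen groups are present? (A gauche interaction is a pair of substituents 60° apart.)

4

Non-H gauche pairs: CN(0°)/iPr(60°); Ph(120°)/SH(180°); Ph(120°)/iPr(60°); CHO(240°)/SH(180°) — 4 interactions.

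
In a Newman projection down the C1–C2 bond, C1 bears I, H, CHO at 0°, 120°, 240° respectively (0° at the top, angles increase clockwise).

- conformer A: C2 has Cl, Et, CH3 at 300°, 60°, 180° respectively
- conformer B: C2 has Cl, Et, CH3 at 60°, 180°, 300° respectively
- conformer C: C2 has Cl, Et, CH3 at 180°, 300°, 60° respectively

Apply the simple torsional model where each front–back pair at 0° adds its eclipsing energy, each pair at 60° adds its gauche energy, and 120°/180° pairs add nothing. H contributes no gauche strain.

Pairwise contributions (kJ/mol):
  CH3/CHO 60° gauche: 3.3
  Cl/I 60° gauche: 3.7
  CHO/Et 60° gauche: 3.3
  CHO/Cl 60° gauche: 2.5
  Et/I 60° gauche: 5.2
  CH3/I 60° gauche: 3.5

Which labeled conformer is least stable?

A

A (staggered): I–Cl gauche, I–Et gauche, CHO–Cl gauche, CHO–CH3 gauche; 3.7 + 5.2 + 2.5 + 3.3 = 14.7 kJ/mol.
B (staggered): I–Cl gauche, I–CH3 gauche, CHO–Et gauche, CHO–CH3 gauche; 3.7 + 3.5 + 3.3 + 3.3 = 13.8 kJ/mol.
C (staggered): I–Et gauche, I–CH3 gauche, CHO–Cl gauche, CHO–Et gauche; 5.2 + 3.5 + 2.5 + 3.3 = 14.5 kJ/mol.
A has the highest total (14.7 kJ/mol).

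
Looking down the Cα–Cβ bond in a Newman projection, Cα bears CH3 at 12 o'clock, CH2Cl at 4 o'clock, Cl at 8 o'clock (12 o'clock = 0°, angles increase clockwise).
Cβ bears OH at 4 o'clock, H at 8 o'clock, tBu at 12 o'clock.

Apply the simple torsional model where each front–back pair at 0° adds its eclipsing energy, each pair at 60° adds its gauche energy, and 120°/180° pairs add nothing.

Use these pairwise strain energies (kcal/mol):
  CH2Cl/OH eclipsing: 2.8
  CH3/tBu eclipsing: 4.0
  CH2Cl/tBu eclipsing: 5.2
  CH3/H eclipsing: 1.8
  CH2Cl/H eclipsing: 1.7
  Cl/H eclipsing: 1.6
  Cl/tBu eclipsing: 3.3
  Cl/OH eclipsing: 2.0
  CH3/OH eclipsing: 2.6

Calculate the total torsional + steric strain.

8.4 kcal/mol

This conformer (eclipsed): CH3–tBu eclipsed, CH2Cl–OH eclipsed, Cl–H eclipsed; 4.0 + 2.8 + 1.6 = 8.4 kcal/mol.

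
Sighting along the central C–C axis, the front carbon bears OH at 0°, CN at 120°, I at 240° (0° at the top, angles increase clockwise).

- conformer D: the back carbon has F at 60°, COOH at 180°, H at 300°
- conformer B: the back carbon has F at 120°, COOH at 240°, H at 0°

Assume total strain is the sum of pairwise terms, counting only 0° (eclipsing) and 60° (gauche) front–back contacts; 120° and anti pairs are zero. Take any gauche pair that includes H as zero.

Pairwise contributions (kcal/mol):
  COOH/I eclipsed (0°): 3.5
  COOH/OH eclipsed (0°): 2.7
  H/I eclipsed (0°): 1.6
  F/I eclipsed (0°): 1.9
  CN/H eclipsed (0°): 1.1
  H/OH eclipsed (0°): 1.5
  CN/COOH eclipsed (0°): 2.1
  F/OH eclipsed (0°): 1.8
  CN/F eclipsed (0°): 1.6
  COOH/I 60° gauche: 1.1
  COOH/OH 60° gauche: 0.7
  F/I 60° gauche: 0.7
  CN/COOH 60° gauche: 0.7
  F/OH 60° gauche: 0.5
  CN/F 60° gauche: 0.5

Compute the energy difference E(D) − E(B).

-3.8 kcal/mol

D (staggered): OH(0°)/F(60°) gauche 0.5; CN(120°)/F(60°) gauche 0.5; CN(120°)/COOH(180°) gauche 0.7; I(240°)/COOH(180°) gauche 1.1 → 2.8 kcal/mol.
B (eclipsed): OH(0°)/H(0°) eclipsed 1.5; CN(120°)/F(120°) eclipsed 1.6; I(240°)/COOH(240°) eclipsed 3.5 → 6.6 kcal/mol.
E(D) − E(B) = 2.8 − 6.6 = -3.8 kcal/mol.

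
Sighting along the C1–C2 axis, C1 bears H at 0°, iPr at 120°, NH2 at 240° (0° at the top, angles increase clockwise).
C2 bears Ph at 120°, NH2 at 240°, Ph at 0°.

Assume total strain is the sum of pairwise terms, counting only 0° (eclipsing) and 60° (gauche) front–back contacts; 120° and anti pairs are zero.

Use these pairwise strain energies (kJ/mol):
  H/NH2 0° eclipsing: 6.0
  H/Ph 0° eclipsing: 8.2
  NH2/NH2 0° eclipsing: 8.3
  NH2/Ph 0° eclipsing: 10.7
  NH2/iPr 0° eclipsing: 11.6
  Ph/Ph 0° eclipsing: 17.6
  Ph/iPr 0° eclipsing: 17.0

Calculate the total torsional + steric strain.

This conformer (eclipsed): H(0°)/Ph(0°) eclipsed 8.2; iPr(120°)/Ph(120°) eclipsed 17.0; NH2(240°)/NH2(240°) eclipsed 8.3 → 33.5 kJ/mol.

33.5 kJ/mol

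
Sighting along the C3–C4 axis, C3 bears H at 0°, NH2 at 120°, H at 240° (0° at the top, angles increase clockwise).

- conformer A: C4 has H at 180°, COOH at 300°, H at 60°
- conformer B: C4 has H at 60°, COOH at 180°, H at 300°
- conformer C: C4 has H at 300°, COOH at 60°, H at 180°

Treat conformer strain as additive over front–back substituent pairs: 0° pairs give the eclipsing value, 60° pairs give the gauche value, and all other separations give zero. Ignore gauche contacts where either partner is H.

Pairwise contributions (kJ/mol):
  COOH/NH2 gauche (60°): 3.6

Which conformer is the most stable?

A

A (staggered): no non-H gauche contacts → 0.0 kJ/mol.
B (staggered): NH2–COOH gauche; 3.6 = 3.6 kJ/mol.
C (staggered): NH2–COOH gauche; 3.6 = 3.6 kJ/mol.
A has the lowest total (0.0 kJ/mol).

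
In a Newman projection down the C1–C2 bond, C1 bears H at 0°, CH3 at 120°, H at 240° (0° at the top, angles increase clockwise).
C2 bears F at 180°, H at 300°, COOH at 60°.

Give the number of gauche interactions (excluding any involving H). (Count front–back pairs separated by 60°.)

2

Non-H gauche pairs: CH3(120°)/F(180°); CH3(120°)/COOH(60°) — 2 interactions.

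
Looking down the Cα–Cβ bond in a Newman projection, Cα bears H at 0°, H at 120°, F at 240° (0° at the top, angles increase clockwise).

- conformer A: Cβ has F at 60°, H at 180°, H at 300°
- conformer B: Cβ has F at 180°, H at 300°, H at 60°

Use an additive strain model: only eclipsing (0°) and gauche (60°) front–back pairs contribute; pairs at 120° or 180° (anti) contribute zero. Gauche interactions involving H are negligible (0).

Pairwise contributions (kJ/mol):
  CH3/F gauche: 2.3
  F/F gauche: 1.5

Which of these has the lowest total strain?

A

A (staggered): no non-H gauche contacts → 0.0 kJ/mol.
B is staggered. F at 240° is gauche with F at 180° (1.5). Total 1.5 kJ/mol.
A has the lowest total (0.0 kJ/mol).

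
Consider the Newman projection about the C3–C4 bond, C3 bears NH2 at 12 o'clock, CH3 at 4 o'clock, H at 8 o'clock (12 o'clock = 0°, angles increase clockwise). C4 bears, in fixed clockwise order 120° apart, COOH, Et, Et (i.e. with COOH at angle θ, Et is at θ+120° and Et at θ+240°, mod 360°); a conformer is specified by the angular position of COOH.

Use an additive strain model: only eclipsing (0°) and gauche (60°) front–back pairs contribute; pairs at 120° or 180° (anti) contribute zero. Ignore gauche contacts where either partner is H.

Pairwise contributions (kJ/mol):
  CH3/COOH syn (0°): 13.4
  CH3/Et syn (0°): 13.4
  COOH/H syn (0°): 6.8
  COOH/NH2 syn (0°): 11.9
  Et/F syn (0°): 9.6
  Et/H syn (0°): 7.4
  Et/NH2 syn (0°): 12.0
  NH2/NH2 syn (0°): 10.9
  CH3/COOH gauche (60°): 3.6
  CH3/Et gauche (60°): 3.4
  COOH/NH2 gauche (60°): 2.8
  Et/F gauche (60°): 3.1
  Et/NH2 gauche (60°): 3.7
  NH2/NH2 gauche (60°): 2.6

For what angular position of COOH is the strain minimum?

300°

COOH at 0° is eclipsed. NH2 at 0° is eclipsed with COOH at 0° (11.9); CH3 at 120° is eclipsed with Et at 120° (13.4); H at 240° is eclipsed with Et at 240° (7.4). Total 32.7 kJ/mol.
COOH at 60° is staggered. NH2 at 0° is gauche with COOH at 60° (2.8); NH2 at 0° is gauche with Et at 300° (3.7); CH3 at 120° is gauche with COOH at 60° (3.6); CH3 at 120° is gauche with Et at 180° (3.4). Total 13.5 kJ/mol.
COOH at 120° is eclipsed. NH2 at 0° is eclipsed with Et at 0° (12.0); CH3 at 120° is eclipsed with COOH at 120° (13.4); H at 240° is eclipsed with Et at 240° (7.4). Total 32.8 kJ/mol.
COOH at 180° is staggered. NH2 at 0° is gauche with Et at 300° (3.7); NH2 at 0° is gauche with Et at 60° (3.7); CH3 at 120° is gauche with COOH at 180° (3.6); CH3 at 120° is gauche with Et at 60° (3.4). Total 14.4 kJ/mol.
COOH at 240° is eclipsed. NH2 at 0° is eclipsed with Et at 0° (12.0); CH3 at 120° is eclipsed with Et at 120° (13.4); H at 240° is eclipsed with COOH at 240° (6.8). Total 32.2 kJ/mol.
COOH at 300° is staggered. NH2 at 0° is gauche with COOH at 300° (2.8); NH2 at 0° is gauche with Et at 60° (3.7); CH3 at 120° is gauche with Et at 60° (3.4); CH3 at 120° is gauche with Et at 180° (3.4). Total 13.3 kJ/mol.
The minimum (13.3 kJ/mol) occurs with COOH at 300°.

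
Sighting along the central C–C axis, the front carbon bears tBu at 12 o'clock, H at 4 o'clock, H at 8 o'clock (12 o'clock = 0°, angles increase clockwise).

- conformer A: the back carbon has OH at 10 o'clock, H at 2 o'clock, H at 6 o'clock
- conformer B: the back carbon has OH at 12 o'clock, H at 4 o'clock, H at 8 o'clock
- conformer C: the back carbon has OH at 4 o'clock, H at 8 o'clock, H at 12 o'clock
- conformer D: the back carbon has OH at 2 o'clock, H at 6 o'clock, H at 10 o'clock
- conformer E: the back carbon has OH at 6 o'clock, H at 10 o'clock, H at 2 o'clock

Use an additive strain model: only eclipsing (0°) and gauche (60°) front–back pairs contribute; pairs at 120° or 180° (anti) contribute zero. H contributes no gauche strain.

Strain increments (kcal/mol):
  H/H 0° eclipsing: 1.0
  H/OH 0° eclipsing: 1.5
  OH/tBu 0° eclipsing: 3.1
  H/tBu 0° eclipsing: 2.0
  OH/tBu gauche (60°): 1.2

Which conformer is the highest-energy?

B

A is staggered. tBu at 0° is gauche with OH at 300° (1.2). Total 1.2 kcal/mol.
B is eclipsed. tBu at 0° is eclipsed with OH at 0° (3.1); H at 120° is eclipsed with H at 120° (1.0); H at 240° is eclipsed with H at 240° (1.0). Total 5.1 kcal/mol.
C is eclipsed. tBu at 0° is eclipsed with H at 0° (2.0); H at 120° is eclipsed with OH at 120° (1.5); H at 240° is eclipsed with H at 240° (1.0). Total 4.5 kcal/mol.
D is staggered. tBu at 0° is gauche with OH at 60° (1.2). Total 1.2 kcal/mol.
E (staggered): no non-H gauche contacts → 0.0 kcal/mol.
B has the highest total (5.1 kcal/mol).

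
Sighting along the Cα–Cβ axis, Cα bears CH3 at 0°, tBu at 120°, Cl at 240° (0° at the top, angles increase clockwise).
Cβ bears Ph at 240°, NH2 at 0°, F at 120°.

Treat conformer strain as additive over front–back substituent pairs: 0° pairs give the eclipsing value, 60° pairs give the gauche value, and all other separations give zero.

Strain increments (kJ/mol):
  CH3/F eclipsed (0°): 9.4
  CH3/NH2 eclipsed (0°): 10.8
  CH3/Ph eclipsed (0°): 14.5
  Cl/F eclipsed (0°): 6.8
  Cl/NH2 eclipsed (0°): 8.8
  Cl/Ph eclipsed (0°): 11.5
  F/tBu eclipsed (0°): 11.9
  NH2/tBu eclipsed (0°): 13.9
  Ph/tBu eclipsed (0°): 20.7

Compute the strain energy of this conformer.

34.2 kJ/mol

This conformer is eclipsed. CH3 at 0° is eclipsed with NH2 at 0° (10.8); tBu at 120° is eclipsed with F at 120° (11.9); Cl at 240° is eclipsed with Ph at 240° (11.5). Total 34.2 kJ/mol.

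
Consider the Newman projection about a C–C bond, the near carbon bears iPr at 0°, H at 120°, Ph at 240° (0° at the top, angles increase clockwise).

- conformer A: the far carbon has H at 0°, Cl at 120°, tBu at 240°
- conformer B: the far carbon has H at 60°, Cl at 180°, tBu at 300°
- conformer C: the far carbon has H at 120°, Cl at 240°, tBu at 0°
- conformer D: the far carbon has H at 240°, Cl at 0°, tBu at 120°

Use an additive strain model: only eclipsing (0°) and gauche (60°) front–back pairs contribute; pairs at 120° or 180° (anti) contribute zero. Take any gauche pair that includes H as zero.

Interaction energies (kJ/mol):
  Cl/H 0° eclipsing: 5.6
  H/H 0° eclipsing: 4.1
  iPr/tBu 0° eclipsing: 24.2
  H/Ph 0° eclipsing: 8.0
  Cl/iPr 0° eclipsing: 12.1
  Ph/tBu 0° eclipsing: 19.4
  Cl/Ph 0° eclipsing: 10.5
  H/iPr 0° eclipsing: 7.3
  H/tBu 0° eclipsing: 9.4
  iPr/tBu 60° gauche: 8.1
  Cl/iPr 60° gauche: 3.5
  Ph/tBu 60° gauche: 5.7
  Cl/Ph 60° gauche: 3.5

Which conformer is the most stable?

B

A is eclipsed. iPr at 0° is eclipsed with H at 0° (7.3); H at 120° is eclipsed with Cl at 120° (5.6); Ph at 240° is eclipsed with tBu at 240° (19.4). Total 32.3 kJ/mol.
B is staggered. iPr at 0° is gauche with tBu at 300° (8.1); Ph at 240° is gauche with Cl at 180° (3.5); Ph at 240° is gauche with tBu at 300° (5.7). Total 17.3 kJ/mol.
C is eclipsed. iPr at 0° is eclipsed with tBu at 0° (24.2); H at 120° is eclipsed with H at 120° (4.1); Ph at 240° is eclipsed with Cl at 240° (10.5). Total 38.8 kJ/mol.
D is eclipsed. iPr at 0° is eclipsed with Cl at 0° (12.1); H at 120° is eclipsed with tBu at 120° (9.4); Ph at 240° is eclipsed with H at 240° (8.0). Total 29.5 kJ/mol.
B has the lowest total (17.3 kJ/mol).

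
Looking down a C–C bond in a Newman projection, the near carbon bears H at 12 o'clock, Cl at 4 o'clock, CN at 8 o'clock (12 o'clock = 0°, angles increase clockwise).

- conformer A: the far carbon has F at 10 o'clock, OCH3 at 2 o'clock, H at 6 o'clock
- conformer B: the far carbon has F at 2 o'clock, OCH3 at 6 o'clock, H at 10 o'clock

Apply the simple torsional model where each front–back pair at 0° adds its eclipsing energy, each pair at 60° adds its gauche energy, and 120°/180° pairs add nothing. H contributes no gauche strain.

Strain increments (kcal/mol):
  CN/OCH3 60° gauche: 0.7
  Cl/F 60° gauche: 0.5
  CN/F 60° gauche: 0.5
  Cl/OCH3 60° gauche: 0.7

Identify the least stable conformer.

B

A (staggered): Cl(120°)/OCH3(60°) gauche 0.7; CN(240°)/F(300°) gauche 0.5 → 1.2 kcal/mol.
B (staggered): Cl(120°)/F(60°) gauche 0.5; Cl(120°)/OCH3(180°) gauche 0.7; CN(240°)/OCH3(180°) gauche 0.7 → 1.9 kcal/mol.
B has the highest total (1.9 kcal/mol).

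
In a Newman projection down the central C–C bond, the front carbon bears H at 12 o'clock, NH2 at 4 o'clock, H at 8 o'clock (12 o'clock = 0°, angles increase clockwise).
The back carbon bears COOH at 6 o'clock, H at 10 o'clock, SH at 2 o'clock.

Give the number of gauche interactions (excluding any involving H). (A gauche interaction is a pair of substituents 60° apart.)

2

Non-H gauche pairs: NH2(120°)/COOH(180°); NH2(120°)/SH(60°) — 2 interactions.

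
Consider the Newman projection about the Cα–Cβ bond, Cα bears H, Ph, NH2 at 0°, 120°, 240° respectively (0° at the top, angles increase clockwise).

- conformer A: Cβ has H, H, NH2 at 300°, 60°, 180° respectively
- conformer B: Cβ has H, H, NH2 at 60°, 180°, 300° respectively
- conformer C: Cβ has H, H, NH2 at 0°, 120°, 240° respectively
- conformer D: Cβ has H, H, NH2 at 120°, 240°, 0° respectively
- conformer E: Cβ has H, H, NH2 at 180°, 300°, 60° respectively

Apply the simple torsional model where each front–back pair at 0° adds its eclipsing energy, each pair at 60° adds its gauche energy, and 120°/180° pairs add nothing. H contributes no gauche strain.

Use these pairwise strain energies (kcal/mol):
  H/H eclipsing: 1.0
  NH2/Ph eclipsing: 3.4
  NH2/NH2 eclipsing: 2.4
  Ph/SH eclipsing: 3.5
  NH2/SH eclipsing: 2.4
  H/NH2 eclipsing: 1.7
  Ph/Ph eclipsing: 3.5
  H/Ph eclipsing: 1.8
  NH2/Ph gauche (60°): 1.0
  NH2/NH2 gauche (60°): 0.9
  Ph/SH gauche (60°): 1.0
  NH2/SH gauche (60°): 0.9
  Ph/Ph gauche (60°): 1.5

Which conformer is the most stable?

B

A (staggered): Ph(120°)/NH2(180°) gauche 1.0; NH2(240°)/NH2(180°) gauche 0.9 → 1.9 kcal/mol.
B (staggered): NH2(240°)/NH2(300°) gauche 0.9 → 0.9 kcal/mol.
C (eclipsed): H(0°)/H(0°) eclipsed 1.0; Ph(120°)/H(120°) eclipsed 1.8; NH2(240°)/NH2(240°) eclipsed 2.4 → 5.2 kcal/mol.
D (eclipsed): H(0°)/NH2(0°) eclipsed 1.7; Ph(120°)/H(120°) eclipsed 1.8; NH2(240°)/H(240°) eclipsed 1.7 → 5.2 kcal/mol.
E (staggered): Ph(120°)/NH2(60°) gauche 1.0 → 1.0 kcal/mol.
B has the lowest total (0.9 kcal/mol).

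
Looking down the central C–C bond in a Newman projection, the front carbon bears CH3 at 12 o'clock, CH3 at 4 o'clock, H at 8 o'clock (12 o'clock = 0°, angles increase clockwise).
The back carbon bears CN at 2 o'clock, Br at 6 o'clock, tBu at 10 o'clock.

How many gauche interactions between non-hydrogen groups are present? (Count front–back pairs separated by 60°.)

Non-H gauche pairs: CH3(0°)/CN(60°); CH3(0°)/tBu(300°); CH3(120°)/CN(60°); CH3(120°)/Br(180°) — 4 interactions.

4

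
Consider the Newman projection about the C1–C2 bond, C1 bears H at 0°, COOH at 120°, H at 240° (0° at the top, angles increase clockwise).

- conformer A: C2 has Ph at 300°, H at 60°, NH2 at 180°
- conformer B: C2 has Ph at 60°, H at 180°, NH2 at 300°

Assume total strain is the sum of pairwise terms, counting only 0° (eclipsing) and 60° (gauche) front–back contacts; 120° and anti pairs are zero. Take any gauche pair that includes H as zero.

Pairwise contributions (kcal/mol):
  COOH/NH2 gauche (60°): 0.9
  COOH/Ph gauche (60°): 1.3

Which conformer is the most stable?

A is staggered. COOH at 120° is gauche with NH2 at 180° (0.9). Total 0.9 kcal/mol.
B is staggered. COOH at 120° is gauche with Ph at 60° (1.3). Total 1.3 kcal/mol.
A has the lowest total (0.9 kcal/mol).

A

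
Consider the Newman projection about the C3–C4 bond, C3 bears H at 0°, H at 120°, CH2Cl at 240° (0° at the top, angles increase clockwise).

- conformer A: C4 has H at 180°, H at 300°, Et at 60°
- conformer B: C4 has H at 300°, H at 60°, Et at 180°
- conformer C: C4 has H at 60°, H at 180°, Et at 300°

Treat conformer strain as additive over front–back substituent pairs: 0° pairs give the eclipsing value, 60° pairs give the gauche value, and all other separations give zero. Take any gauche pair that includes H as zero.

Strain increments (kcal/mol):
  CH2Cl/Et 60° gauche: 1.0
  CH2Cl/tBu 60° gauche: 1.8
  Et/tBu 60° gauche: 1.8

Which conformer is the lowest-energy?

A (staggered): no non-H gauche contacts → 0.0 kcal/mol.
B (staggered): CH2Cl(240°)/Et(180°) gauche 1.0 → 1.0 kcal/mol.
C (staggered): CH2Cl(240°)/Et(300°) gauche 1.0 → 1.0 kcal/mol.
A has the lowest total (0.0 kcal/mol).

A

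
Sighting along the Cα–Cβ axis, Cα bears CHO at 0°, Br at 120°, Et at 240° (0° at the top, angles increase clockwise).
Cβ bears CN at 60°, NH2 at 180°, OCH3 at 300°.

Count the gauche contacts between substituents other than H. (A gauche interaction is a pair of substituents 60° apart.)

6

Non-H gauche pairs: CHO(0°)/CN(60°); CHO(0°)/OCH3(300°); Br(120°)/CN(60°); Br(120°)/NH2(180°); Et(240°)/NH2(180°); Et(240°)/OCH3(300°) — 6 interactions.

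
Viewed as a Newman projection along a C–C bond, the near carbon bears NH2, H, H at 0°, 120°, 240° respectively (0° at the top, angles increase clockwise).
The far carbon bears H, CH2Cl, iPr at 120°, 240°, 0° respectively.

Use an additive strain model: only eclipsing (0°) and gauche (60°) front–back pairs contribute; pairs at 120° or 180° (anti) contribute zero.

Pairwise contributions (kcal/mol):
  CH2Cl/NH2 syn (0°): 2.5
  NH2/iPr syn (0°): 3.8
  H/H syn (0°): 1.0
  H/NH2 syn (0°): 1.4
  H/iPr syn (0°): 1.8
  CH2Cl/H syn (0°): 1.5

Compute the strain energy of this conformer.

6.3 kcal/mol

This conformer (eclipsed): NH2(0°)/iPr(0°) eclipsed 3.8; H(120°)/H(120°) eclipsed 1.0; H(240°)/CH2Cl(240°) eclipsed 1.5 → 6.3 kcal/mol.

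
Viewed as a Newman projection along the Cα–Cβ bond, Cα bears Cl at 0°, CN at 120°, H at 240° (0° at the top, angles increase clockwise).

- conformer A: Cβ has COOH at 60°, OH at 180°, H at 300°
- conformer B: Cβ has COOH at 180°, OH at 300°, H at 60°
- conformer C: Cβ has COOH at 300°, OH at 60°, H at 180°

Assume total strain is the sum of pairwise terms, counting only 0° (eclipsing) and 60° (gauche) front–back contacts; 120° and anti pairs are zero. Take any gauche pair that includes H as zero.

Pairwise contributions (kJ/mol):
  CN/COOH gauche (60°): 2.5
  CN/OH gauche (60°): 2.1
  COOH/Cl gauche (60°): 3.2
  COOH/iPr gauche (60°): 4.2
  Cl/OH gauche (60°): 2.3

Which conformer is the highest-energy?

A

A (staggered): Cl(0°)/COOH(60°) gauche 3.2; CN(120°)/COOH(60°) gauche 2.5; CN(120°)/OH(180°) gauche 2.1 → 7.8 kJ/mol.
B (staggered): Cl(0°)/OH(300°) gauche 2.3; CN(120°)/COOH(180°) gauche 2.5 → 4.8 kJ/mol.
C (staggered): Cl(0°)/COOH(300°) gauche 3.2; Cl(0°)/OH(60°) gauche 2.3; CN(120°)/OH(60°) gauche 2.1 → 7.6 kJ/mol.
A has the highest total (7.8 kJ/mol).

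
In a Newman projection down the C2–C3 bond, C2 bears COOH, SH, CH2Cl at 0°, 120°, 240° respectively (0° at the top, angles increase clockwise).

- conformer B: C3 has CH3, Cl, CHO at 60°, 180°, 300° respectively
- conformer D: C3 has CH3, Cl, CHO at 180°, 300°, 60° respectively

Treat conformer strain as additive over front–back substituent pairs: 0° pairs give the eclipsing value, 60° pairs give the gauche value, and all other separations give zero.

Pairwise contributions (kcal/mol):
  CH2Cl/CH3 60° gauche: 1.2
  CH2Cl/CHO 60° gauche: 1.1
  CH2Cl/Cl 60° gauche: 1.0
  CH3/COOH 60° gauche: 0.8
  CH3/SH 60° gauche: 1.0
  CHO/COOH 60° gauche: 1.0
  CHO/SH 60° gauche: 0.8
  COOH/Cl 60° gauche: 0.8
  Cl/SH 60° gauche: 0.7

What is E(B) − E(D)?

B (staggered): COOH–CH3 gauche, COOH–CHO gauche, SH–CH3 gauche, SH–Cl gauche, CH2Cl–Cl gauche, CH2Cl–CHO gauche; 0.8 + 1.0 + 1.0 + 0.7 + 1.0 + 1.1 = 5.6 kcal/mol.
D (staggered): COOH–Cl gauche, COOH–CHO gauche, SH–CH3 gauche, SH–CHO gauche, CH2Cl–CH3 gauche, CH2Cl–Cl gauche; 0.8 + 1.0 + 1.0 + 0.8 + 1.2 + 1.0 = 5.8 kcal/mol.
E(B) − E(D) = 5.6 − 5.8 = -0.2 kcal/mol.

-0.2 kcal/mol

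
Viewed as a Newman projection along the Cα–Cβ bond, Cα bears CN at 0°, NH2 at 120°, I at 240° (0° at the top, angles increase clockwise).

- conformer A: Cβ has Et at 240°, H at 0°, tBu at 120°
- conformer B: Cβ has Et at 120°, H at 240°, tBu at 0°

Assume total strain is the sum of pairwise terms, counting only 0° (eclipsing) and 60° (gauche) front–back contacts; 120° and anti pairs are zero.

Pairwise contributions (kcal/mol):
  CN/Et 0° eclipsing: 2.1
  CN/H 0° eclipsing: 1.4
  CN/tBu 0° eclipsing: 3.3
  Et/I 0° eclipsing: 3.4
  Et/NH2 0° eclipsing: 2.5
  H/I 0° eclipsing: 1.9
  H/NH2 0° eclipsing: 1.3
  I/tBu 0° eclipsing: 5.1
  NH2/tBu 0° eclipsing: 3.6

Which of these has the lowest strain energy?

B

A (eclipsed): CN–H eclipsed, NH2–tBu eclipsed, I–Et eclipsed; 1.4 + 3.6 + 3.4 = 8.4 kcal/mol.
B (eclipsed): CN–tBu eclipsed, NH2–Et eclipsed, I–H eclipsed; 3.3 + 2.5 + 1.9 = 7.7 kcal/mol.
B has the lowest total (7.7 kcal/mol).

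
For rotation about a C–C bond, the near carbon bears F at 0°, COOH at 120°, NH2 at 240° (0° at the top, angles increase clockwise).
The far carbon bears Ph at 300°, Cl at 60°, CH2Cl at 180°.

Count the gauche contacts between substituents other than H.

6

Non-H gauche pairs: F(0°)/Ph(300°); F(0°)/Cl(60°); COOH(120°)/Cl(60°); COOH(120°)/CH2Cl(180°); NH2(240°)/Ph(300°); NH2(240°)/CH2Cl(180°) — 6 interactions.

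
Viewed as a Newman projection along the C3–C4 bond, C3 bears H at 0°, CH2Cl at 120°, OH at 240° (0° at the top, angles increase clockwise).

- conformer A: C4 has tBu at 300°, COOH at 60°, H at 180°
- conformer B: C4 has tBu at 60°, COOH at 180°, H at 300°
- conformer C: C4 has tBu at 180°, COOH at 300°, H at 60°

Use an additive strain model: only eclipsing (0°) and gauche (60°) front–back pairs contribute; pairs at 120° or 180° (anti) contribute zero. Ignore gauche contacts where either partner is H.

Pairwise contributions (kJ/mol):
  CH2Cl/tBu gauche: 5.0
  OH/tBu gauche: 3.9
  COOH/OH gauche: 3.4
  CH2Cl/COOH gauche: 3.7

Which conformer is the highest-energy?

C

A (staggered): CH2Cl(120°)/COOH(60°) gauche 3.7; OH(240°)/tBu(300°) gauche 3.9 → 7.6 kJ/mol.
B (staggered): CH2Cl(120°)/tBu(60°) gauche 5.0; CH2Cl(120°)/COOH(180°) gauche 3.7; OH(240°)/COOH(180°) gauche 3.4 → 12.1 kJ/mol.
C (staggered): CH2Cl(120°)/tBu(180°) gauche 5.0; OH(240°)/tBu(180°) gauche 3.9; OH(240°)/COOH(300°) gauche 3.4 → 12.3 kJ/mol.
C has the highest total (12.3 kJ/mol).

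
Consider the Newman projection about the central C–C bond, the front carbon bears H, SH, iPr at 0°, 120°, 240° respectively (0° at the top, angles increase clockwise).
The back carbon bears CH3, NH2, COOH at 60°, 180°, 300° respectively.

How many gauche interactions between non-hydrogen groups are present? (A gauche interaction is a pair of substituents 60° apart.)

Non-H gauche pairs: SH(120°)/CH3(60°); SH(120°)/NH2(180°); iPr(240°)/NH2(180°); iPr(240°)/COOH(300°) — 4 interactions.

4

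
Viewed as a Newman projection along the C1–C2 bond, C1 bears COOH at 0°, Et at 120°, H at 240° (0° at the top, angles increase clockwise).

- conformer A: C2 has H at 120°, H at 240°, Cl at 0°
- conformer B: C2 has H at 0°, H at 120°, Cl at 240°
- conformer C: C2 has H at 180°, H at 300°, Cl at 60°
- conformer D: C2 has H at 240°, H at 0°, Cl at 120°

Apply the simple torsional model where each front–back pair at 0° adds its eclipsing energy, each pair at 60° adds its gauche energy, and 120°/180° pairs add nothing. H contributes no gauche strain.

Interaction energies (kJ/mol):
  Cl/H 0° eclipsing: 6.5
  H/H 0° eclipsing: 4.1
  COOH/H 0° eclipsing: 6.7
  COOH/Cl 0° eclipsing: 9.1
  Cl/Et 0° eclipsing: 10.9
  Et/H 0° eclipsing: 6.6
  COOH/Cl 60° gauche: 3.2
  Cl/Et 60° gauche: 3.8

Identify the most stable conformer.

A (eclipsed): COOH(0°)/Cl(0°) eclipsed 9.1; Et(120°)/H(120°) eclipsed 6.6; H(240°)/H(240°) eclipsed 4.1 → 19.8 kJ/mol.
B (eclipsed): COOH(0°)/H(0°) eclipsed 6.7; Et(120°)/H(120°) eclipsed 6.6; H(240°)/Cl(240°) eclipsed 6.5 → 19.8 kJ/mol.
C (staggered): COOH(0°)/Cl(60°) gauche 3.2; Et(120°)/Cl(60°) gauche 3.8 → 7.0 kJ/mol.
D (eclipsed): COOH(0°)/H(0°) eclipsed 6.7; Et(120°)/Cl(120°) eclipsed 10.9; H(240°)/H(240°) eclipsed 4.1 → 21.7 kJ/mol.
C has the lowest total (7.0 kJ/mol).

C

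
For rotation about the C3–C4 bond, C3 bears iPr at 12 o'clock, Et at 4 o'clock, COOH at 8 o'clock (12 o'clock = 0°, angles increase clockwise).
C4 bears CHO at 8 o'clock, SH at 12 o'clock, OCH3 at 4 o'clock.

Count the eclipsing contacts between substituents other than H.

3

Non-H eclipsing pairs: iPr(0°)/SH(0°); Et(120°)/OCH3(120°); COOH(240°)/CHO(240°) — 3 interactions.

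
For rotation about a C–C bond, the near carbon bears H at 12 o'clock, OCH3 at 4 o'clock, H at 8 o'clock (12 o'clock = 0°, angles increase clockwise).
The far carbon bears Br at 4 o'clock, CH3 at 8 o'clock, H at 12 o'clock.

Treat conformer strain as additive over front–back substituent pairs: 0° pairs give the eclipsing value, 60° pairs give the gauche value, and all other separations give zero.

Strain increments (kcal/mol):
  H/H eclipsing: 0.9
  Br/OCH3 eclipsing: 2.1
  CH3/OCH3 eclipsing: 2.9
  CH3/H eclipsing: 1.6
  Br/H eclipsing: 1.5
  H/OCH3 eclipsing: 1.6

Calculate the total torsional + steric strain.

4.6 kcal/mol

This conformer is eclipsed. H at 0° is eclipsed with H at 0° (0.9); OCH3 at 120° is eclipsed with Br at 120° (2.1); H at 240° is eclipsed with CH3 at 240° (1.6). Total 4.6 kcal/mol.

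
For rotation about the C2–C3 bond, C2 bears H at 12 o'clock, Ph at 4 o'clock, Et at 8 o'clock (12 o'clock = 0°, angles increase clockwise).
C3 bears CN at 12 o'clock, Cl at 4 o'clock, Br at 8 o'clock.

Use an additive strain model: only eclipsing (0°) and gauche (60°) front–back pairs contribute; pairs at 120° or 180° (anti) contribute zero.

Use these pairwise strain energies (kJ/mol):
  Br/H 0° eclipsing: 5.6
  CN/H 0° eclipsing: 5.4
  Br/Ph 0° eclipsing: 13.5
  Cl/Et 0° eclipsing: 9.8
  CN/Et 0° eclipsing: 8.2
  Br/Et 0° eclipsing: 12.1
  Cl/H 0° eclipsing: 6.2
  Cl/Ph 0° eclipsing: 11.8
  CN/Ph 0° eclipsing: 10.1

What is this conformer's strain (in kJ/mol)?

29.3 kJ/mol

This conformer (eclipsed): H–CN eclipsed, Ph–Cl eclipsed, Et–Br eclipsed; 5.4 + 11.8 + 12.1 = 29.3 kJ/mol.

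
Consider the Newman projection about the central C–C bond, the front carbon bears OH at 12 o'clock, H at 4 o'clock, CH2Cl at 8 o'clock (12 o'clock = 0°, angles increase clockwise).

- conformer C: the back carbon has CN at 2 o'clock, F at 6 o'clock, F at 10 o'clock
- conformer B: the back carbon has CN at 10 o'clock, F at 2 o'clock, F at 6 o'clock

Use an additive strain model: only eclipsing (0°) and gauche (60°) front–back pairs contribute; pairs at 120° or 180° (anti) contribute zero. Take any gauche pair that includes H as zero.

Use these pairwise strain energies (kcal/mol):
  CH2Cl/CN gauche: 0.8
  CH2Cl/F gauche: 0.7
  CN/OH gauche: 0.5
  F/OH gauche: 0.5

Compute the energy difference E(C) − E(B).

C (staggered): OH(0°)/CN(60°) gauche 0.5; OH(0°)/F(300°) gauche 0.5; CH2Cl(240°)/F(180°) gauche 0.7; CH2Cl(240°)/F(300°) gauche 0.7 → 2.4 kcal/mol.
B (staggered): OH(0°)/CN(300°) gauche 0.5; OH(0°)/F(60°) gauche 0.5; CH2Cl(240°)/CN(300°) gauche 0.8; CH2Cl(240°)/F(180°) gauche 0.7 → 2.5 kcal/mol.
E(C) − E(B) = 2.4 − 2.5 = -0.1 kcal/mol.

-0.1 kcal/mol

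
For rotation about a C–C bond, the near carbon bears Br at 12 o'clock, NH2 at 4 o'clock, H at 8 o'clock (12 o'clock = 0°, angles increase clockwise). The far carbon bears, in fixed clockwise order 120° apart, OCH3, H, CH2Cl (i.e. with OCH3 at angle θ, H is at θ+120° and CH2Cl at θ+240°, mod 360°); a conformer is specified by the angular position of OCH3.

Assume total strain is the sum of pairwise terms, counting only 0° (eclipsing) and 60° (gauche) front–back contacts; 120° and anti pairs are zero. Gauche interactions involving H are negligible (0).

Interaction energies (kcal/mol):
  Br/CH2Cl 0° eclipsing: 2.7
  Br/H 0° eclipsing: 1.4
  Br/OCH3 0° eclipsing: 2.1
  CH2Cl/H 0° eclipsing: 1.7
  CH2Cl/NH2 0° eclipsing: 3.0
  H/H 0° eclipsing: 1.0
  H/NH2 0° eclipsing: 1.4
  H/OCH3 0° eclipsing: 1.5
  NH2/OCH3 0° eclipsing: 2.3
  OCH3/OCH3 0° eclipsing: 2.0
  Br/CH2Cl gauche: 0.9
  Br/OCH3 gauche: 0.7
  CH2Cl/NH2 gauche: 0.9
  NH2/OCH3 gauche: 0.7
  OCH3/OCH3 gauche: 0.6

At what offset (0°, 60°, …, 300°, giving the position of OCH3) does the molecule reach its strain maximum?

120°

OCH3 at 0° (eclipsed): Br–OCH3 eclipsed, NH2–H eclipsed, H–CH2Cl eclipsed; 2.1 + 1.4 + 1.7 = 5.2 kcal/mol.
OCH3 at 60° (staggered): Br–OCH3 gauche, Br–CH2Cl gauche, NH2–OCH3 gauche; 0.7 + 0.9 + 0.7 = 2.3 kcal/mol.
OCH3 at 120° (eclipsed): Br–CH2Cl eclipsed, NH2–OCH3 eclipsed, H–H eclipsed; 2.7 + 2.3 + 1.0 = 6.0 kcal/mol.
OCH3 at 180° (staggered): Br–CH2Cl gauche, NH2–OCH3 gauche, NH2–CH2Cl gauche; 0.9 + 0.7 + 0.9 = 2.5 kcal/mol.
OCH3 at 240° (eclipsed): Br–H eclipsed, NH2–CH2Cl eclipsed, H–OCH3 eclipsed; 1.4 + 3.0 + 1.5 = 5.9 kcal/mol.
OCH3 at 300° (staggered): Br–OCH3 gauche, NH2–CH2Cl gauche; 0.7 + 0.9 = 1.6 kcal/mol.
The maximum (6.0 kcal/mol) occurs with OCH3 at 120°.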